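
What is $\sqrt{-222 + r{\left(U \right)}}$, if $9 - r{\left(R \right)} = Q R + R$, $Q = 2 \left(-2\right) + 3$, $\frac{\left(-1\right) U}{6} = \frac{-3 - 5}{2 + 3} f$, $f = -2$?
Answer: $i \sqrt{213} \approx 14.595 i$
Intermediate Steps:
$U = - \frac{96}{5}$ ($U = - 6 \frac{-3 - 5}{2 + 3} \left(-2\right) = - 6 - \frac{8}{5} \left(-2\right) = - 6 \left(-8\right) \frac{1}{5} \left(-2\right) = - 6 \left(\left(- \frac{8}{5}\right) \left(-2\right)\right) = \left(-6\right) \frac{16}{5} = - \frac{96}{5} \approx -19.2$)
$Q = -1$ ($Q = -4 + 3 = -1$)
$r{\left(R \right)} = 9$ ($r{\left(R \right)} = 9 - \left(- R + R\right) = 9 - 0 = 9 + 0 = 9$)
$\sqrt{-222 + r{\left(U \right)}} = \sqrt{-222 + 9} = \sqrt{-213} = i \sqrt{213}$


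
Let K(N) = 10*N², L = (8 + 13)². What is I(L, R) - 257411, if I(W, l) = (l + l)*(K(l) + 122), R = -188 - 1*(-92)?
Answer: -17975555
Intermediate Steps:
L = 441 (L = 21² = 441)
R = -96 (R = -188 + 92 = -96)
I(W, l) = 2*l*(122 + 10*l²) (I(W, l) = (l + l)*(10*l² + 122) = (2*l)*(122 + 10*l²) = 2*l*(122 + 10*l²))
I(L, R) - 257411 = (20*(-96)³ + 244*(-96)) - 257411 = (20*(-884736) - 23424) - 257411 = (-17694720 - 23424) - 257411 = -17718144 - 257411 = -17975555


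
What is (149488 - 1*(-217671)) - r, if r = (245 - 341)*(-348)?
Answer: 333751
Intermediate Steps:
r = 33408 (r = -96*(-348) = 33408)
(149488 - 1*(-217671)) - r = (149488 - 1*(-217671)) - 1*33408 = (149488 + 217671) - 33408 = 367159 - 33408 = 333751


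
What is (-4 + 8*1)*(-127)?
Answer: -508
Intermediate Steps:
(-4 + 8*1)*(-127) = (-4 + 8)*(-127) = 4*(-127) = -508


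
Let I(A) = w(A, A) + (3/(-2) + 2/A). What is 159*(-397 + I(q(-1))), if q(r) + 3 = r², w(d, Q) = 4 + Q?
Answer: -126405/2 ≈ -63203.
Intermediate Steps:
q(r) = -3 + r²
I(A) = 5/2 + A + 2/A (I(A) = (4 + A) + (3/(-2) + 2/A) = (4 + A) + (3*(-½) + 2/A) = (4 + A) + (-3/2 + 2/A) = 5/2 + A + 2/A)
159*(-397 + I(q(-1))) = 159*(-397 + (5/2 + (-3 + (-1)²) + 2/(-3 + (-1)²))) = 159*(-397 + (5/2 + (-3 + 1) + 2/(-3 + 1))) = 159*(-397 + (5/2 - 2 + 2/(-2))) = 159*(-397 + (5/2 - 2 + 2*(-½))) = 159*(-397 + (5/2 - 2 - 1)) = 159*(-397 - ½) = 159*(-795/2) = -126405/2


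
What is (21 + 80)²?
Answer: 10201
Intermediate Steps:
(21 + 80)² = 101² = 10201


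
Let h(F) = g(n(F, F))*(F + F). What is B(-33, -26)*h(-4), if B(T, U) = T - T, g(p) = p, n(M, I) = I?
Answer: 0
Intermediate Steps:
h(F) = 2*F² (h(F) = F*(F + F) = F*(2*F) = 2*F²)
B(T, U) = 0
B(-33, -26)*h(-4) = 0*(2*(-4)²) = 0*(2*16) = 0*32 = 0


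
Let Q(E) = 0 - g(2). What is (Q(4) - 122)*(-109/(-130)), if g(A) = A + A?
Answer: -6867/65 ≈ -105.65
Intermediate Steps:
g(A) = 2*A
Q(E) = -4 (Q(E) = 0 - 2*2 = 0 - 1*4 = 0 - 4 = -4)
(Q(4) - 122)*(-109/(-130)) = (-4 - 122)*(-109/(-130)) = -(-13734)*(-1)/130 = -126*109/130 = -6867/65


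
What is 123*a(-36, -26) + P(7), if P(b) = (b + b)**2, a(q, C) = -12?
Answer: -1280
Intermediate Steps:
P(b) = 4*b**2 (P(b) = (2*b)**2 = 4*b**2)
123*a(-36, -26) + P(7) = 123*(-12) + 4*7**2 = -1476 + 4*49 = -1476 + 196 = -1280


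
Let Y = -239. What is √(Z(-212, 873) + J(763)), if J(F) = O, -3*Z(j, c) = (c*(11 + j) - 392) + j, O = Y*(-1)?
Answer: √530382/3 ≈ 242.76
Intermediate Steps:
O = 239 (O = -239*(-1) = 239)
Z(j, c) = 392/3 - j/3 - c*(11 + j)/3 (Z(j, c) = -((c*(11 + j) - 392) + j)/3 = -((-392 + c*(11 + j)) + j)/3 = -(-392 + j + c*(11 + j))/3 = 392/3 - j/3 - c*(11 + j)/3)
J(F) = 239
√(Z(-212, 873) + J(763)) = √((392/3 - 11/3*873 - ⅓*(-212) - ⅓*873*(-212)) + 239) = √((392/3 - 3201 + 212/3 + 61692) + 239) = √(176077/3 + 239) = √(176794/3) = √530382/3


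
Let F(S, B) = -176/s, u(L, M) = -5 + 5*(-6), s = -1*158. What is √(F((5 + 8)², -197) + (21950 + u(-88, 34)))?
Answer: √136778467/79 ≈ 148.04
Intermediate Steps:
s = -158
u(L, M) = -35 (u(L, M) = -5 - 30 = -35)
F(S, B) = 88/79 (F(S, B) = -176/(-158) = -176*(-1/158) = 88/79)
√(F((5 + 8)², -197) + (21950 + u(-88, 34))) = √(88/79 + (21950 - 35)) = √(88/79 + 21915) = √(1731373/79) = √136778467/79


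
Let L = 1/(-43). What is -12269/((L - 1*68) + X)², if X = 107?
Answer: -22685381/2808976 ≈ -8.0760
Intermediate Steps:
L = -1/43 ≈ -0.023256
-12269/((L - 1*68) + X)² = -12269/((-1/43 - 1*68) + 107)² = -12269/((-1/43 - 68) + 107)² = -12269/(-2925/43 + 107)² = -12269/((1676/43)²) = -12269/2808976/1849 = -12269*1849/2808976 = -22685381/2808976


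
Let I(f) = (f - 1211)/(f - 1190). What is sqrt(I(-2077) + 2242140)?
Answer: 2*sqrt(610422889)/33 ≈ 1497.4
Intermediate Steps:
I(f) = (-1211 + f)/(-1190 + f)
sqrt(I(-2077) + 2242140) = sqrt((-1211 - 2077)/(-1190 - 2077) + 2242140) = sqrt(-3288/(-3267) + 2242140) = sqrt(-1/3267*(-3288) + 2242140) = sqrt(1096/1089 + 2242140) = sqrt(2441691556/1089) = 2*sqrt(610422889)/33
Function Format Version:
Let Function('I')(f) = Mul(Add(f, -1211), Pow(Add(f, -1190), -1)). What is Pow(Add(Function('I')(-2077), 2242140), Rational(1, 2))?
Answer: Mul(Rational(2, 33), Pow(610422889, Rational(1, 2))) ≈ 1497.4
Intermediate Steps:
Function('I')(f) = Mul(Pow(Add(-1190, f), -1), Add(-1211, f)) (Function('I')(f) = Mul(Add(-1211, f), Pow(Add(-1190, f), -1)) = Mul(Pow(Add(-1190, f), -1), Add(-1211, f)))
Pow(Add(Function('I')(-2077), 2242140), Rational(1, 2)) = Pow(Add(Mul(Pow(Add(-1190, -2077), -1), Add(-1211, -2077)), 2242140), Rational(1, 2)) = Pow(Add(Mul(Pow(-3267, -1), -3288), 2242140), Rational(1, 2)) = Pow(Add(Mul(Rational(-1, 3267), -3288), 2242140), Rational(1, 2)) = Pow(Add(Rational(1096, 1089), 2242140), Rational(1, 2)) = Pow(Rational(2441691556, 1089), Rational(1, 2)) = Mul(Rational(2, 33), Pow(610422889, Rational(1, 2)))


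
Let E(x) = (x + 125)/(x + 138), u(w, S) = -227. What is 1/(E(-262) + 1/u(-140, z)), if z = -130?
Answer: 28148/30975 ≈ 0.90873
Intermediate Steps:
E(x) = (125 + x)/(138 + x)
1/(E(-262) + 1/u(-140, z)) = 1/((125 - 262)/(138 - 262) + 1/(-227)) = 1/(-137/(-124) - 1/227) = 1/(-1/124*(-137) - 1/227) = 1/(137/124 - 1/227) = 1/(30975/28148) = 28148/30975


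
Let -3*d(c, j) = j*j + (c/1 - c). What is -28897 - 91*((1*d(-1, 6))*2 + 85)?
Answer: -34448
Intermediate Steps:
d(c, j) = -j²/3 (d(c, j) = -(j*j + (c/1 - c))/3 = -(j² + (c*1 - c))/3 = -(j² + (c - c))/3 = -(j² + 0)/3 = -j²/3)
-28897 - 91*((1*d(-1, 6))*2 + 85) = -28897 - 91*((1*(-⅓*6²))*2 + 85) = -28897 - 91*((1*(-⅓*36))*2 + 85) = -28897 - 91*((1*(-12))*2 + 85) = -28897 - 91*(-12*2 + 85) = -28897 - 91*(-24 + 85) = -28897 - 91*61 = -28897 - 1*5551 = -28897 - 5551 = -34448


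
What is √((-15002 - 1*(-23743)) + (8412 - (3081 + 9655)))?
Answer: √4417 ≈ 66.460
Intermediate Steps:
√((-15002 - 1*(-23743)) + (8412 - (3081 + 9655))) = √((-15002 + 23743) + (8412 - 1*12736)) = √(8741 + (8412 - 12736)) = √(8741 - 4324) = √4417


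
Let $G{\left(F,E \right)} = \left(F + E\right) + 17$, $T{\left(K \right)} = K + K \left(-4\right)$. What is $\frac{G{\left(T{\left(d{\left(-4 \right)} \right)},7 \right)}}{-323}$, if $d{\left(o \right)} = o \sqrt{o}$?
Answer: $- \frac{24}{323} - \frac{24 i}{323} \approx -0.074303 - 0.074303 i$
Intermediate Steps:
$d{\left(o \right)} = o^{\frac{3}{2}}$
$T{\left(K \right)} = - 3 K$ ($T{\left(K \right)} = K - 4 K = - 3 K$)
$G{\left(F,E \right)} = 17 + E + F$ ($G{\left(F,E \right)} = \left(E + F\right) + 17 = 17 + E + F$)
$\frac{G{\left(T{\left(d{\left(-4 \right)} \right)},7 \right)}}{-323} = \frac{17 + 7 - 3 \left(-4\right)^{\frac{3}{2}}}{-323} = \left(17 + 7 - 3 \left(- 8 i\right)\right) \left(- \frac{1}{323}\right) = \left(17 + 7 + 24 i\right) \left(- \frac{1}{323}\right) = \left(24 + 24 i\right) \left(- \frac{1}{323}\right) = - \frac{24}{323} - \frac{24 i}{323}$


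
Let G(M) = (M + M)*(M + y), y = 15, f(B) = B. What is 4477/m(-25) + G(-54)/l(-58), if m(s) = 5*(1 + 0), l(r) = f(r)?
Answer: 119303/145 ≈ 822.78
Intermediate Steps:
l(r) = r
m(s) = 5 (m(s) = 5*1 = 5)
G(M) = 2*M*(15 + M) (G(M) = (M + M)*(M + 15) = (2*M)*(15 + M) = 2*M*(15 + M))
4477/m(-25) + G(-54)/l(-58) = 4477/5 + (2*(-54)*(15 - 54))/(-58) = 4477*(1/5) + (2*(-54)*(-39))*(-1/58) = 4477/5 + 4212*(-1/58) = 4477/5 - 2106/29 = 119303/145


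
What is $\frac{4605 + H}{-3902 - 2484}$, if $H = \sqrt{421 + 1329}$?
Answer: $- \frac{4605}{6386} - \frac{5 \sqrt{70}}{6386} \approx -0.72766$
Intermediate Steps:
$H = 5 \sqrt{70}$ ($H = \sqrt{1750} = 5 \sqrt{70} \approx 41.833$)
$\frac{4605 + H}{-3902 - 2484} = \frac{4605 + 5 \sqrt{70}}{-3902 - 2484} = \frac{4605 + 5 \sqrt{70}}{-6386} = \left(4605 + 5 \sqrt{70}\right) \left(- \frac{1}{6386}\right) = - \frac{4605}{6386} - \frac{5 \sqrt{70}}{6386}$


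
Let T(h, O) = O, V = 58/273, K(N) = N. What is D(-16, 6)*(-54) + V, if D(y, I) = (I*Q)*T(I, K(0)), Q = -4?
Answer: 58/273 ≈ 0.21245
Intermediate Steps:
V = 58/273 (V = 58*(1/273) = 58/273 ≈ 0.21245)
D(y, I) = 0 (D(y, I) = (I*(-4))*0 = -4*I*0 = 0)
D(-16, 6)*(-54) + V = 0*(-54) + 58/273 = 0 + 58/273 = 58/273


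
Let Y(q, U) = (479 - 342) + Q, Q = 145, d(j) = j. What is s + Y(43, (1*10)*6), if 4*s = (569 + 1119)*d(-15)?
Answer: -6048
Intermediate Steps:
Y(q, U) = 282 (Y(q, U) = (479 - 342) + 145 = 137 + 145 = 282)
s = -6330 (s = ((569 + 1119)*(-15))/4 = (1688*(-15))/4 = (1/4)*(-25320) = -6330)
s + Y(43, (1*10)*6) = -6330 + 282 = -6048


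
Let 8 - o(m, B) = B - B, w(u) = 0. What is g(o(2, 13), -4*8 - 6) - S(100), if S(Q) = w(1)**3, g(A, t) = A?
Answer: 8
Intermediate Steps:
o(m, B) = 8 (o(m, B) = 8 - (B - B) = 8 - 1*0 = 8 + 0 = 8)
S(Q) = 0 (S(Q) = 0**3 = 0)
g(o(2, 13), -4*8 - 6) - S(100) = 8 - 1*0 = 8 + 0 = 8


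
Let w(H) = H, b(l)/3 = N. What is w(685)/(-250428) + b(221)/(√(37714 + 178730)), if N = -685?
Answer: -685/250428 - 685*√54111/36074 ≈ -4.4199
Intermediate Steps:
b(l) = -2055 (b(l) = 3*(-685) = -2055)
w(685)/(-250428) + b(221)/(√(37714 + 178730)) = 685/(-250428) - 2055/√(37714 + 178730) = 685*(-1/250428) - 2055*√54111/108222 = -685/250428 - 2055*√54111/108222 = -685/250428 - 685*√54111/36074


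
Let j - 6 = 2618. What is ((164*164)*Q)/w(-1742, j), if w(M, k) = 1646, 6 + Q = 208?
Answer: 2716496/823 ≈ 3300.7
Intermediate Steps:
Q = 202 (Q = -6 + 208 = 202)
j = 2624 (j = 6 + 2618 = 2624)
((164*164)*Q)/w(-1742, j) = ((164*164)*202)/1646 = (26896*202)*(1/1646) = 5432992*(1/1646) = 2716496/823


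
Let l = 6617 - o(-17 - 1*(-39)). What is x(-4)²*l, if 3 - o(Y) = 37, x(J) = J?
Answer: 106416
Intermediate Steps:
o(Y) = -34 (o(Y) = 3 - 1*37 = 3 - 37 = -34)
l = 6651 (l = 6617 - 1*(-34) = 6617 + 34 = 6651)
x(-4)²*l = (-4)²*6651 = 16*6651 = 106416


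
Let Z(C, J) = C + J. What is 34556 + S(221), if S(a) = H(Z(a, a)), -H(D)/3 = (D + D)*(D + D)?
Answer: -2309812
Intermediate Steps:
H(D) = -12*D² (H(D) = -3*(D + D)*(D + D) = -3*2*D*2*D = -12*D²)
S(a) = -48*a² (S(a) = -12*(a + a)² = -12*4*a² = -48*a²)
34556 + S(221) = 34556 - 48*221² = 34556 - 48*48841 = 34556 - 2344368 = -2309812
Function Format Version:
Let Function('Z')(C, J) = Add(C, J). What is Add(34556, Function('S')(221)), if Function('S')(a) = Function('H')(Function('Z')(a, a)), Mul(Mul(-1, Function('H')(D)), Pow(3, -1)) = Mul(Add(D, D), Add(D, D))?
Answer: -2309812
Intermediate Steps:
Function('H')(D) = Mul(-12, Pow(D, 2)) (Function('H')(D) = Mul(-3, Mul(Add(D, D), Add(D, D))) = Mul(-3, Mul(Mul(2, D), Mul(2, D))) = Mul(-3, Mul(4, Pow(D, 2))) = Mul(-12, Pow(D, 2)))
Function('S')(a) = Mul(-48, Pow(a, 2)) (Function('S')(a) = Mul(-12, Pow(Add(a, a), 2)) = Mul(-12, Pow(Mul(2, a), 2)) = Mul(-12, Mul(4, Pow(a, 2))) = Mul(-48, Pow(a, 2)))
Add(34556, Function('S')(221)) = Add(34556, Mul(-48, Pow(221, 2))) = Add(34556, Mul(-48, 48841)) = Add(34556, -2344368) = -2309812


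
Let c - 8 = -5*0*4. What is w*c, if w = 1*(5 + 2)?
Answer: 56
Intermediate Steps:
c = 8 (c = 8 - 5*0*4 = 8 + 0*4 = 8 + 0 = 8)
w = 7 (w = 1*7 = 7)
w*c = 7*8 = 56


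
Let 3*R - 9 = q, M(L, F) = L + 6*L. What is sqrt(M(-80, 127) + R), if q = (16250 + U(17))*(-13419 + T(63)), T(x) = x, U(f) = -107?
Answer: I*sqrt(71869193) ≈ 8477.6*I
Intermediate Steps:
M(L, F) = 7*L
q = -215605908 (q = (16250 - 107)*(-13419 + 63) = 16143*(-13356) = -215605908)
R = -71868633 (R = 3 + (1/3)*(-215605908) = 3 - 71868636 = -71868633)
sqrt(M(-80, 127) + R) = sqrt(7*(-80) - 71868633) = sqrt(-560 - 71868633) = sqrt(-71869193) = I*sqrt(71869193)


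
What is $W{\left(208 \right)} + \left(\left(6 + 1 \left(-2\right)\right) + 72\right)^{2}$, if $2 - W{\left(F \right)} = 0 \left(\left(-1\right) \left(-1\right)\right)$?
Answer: $5778$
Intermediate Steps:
$W{\left(F \right)} = 2$ ($W{\left(F \right)} = 2 - 0 \left(\left(-1\right) \left(-1\right)\right) = 2 - 0 \cdot 1 = 2 - 0 = 2 + 0 = 2$)
$W{\left(208 \right)} + \left(\left(6 + 1 \left(-2\right)\right) + 72\right)^{2} = 2 + \left(\left(6 + 1 \left(-2\right)\right) + 72\right)^{2} = 2 + \left(\left(6 - 2\right) + 72\right)^{2} = 2 + \left(4 + 72\right)^{2} = 2 + 76^{2} = 2 + 5776 = 5778$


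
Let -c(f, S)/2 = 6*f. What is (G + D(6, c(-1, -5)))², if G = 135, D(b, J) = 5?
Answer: 19600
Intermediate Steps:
c(f, S) = -12*f
(G + D(6, c(-1, -5)))² = (135 + 5)² = 140² = 19600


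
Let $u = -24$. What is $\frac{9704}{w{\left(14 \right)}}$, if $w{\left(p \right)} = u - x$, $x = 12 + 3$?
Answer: $- \frac{9704}{39} \approx -248.82$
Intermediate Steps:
$x = 15$
$w{\left(p \right)} = -39$ ($w{\left(p \right)} = -24 - 15 = -39$)
$\frac{9704}{w{\left(14 \right)}} = \frac{9704}{-39} = 9704 \left(- \frac{1}{39}\right) = - \frac{9704}{39}$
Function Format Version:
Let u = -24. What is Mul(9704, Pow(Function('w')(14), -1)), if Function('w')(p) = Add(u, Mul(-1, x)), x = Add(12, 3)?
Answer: Rational(-9704, 39) ≈ -248.82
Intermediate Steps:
x = 15
Function('w')(p) = -39 (Function('w')(p) = Add(-24, Mul(-1, 15)) = Add(-24, -15) = -39)
Mul(9704, Pow(Function('w')(14), -1)) = Mul(9704, Pow(-39, -1)) = Mul(9704, Rational(-1, 39)) = Rational(-9704, 39)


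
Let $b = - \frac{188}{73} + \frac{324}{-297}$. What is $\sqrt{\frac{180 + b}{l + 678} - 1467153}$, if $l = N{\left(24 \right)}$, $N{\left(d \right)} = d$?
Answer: $\frac{i \sqrt{76628697041523}}{7227} \approx 1211.3 i$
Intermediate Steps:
$l = 24$
$b = - \frac{2944}{803}$ ($b = \left(-188\right) \frac{1}{73} + 324 \left(- \frac{1}{297}\right) = - \frac{188}{73} - \frac{12}{11} = - \frac{2944}{803} \approx -3.6663$)
$\sqrt{\frac{180 + b}{l + 678} - 1467153} = \sqrt{\frac{180 - \frac{2944}{803}}{24 + 678} - 1467153} = \sqrt{\frac{141596}{803 \cdot 702} - 1467153} = \sqrt{\frac{141596}{803} \cdot \frac{1}{702} - 1467153} = \sqrt{\frac{5446}{21681} - 1467153} = \sqrt{- \frac{31809338747}{21681}} = \frac{i \sqrt{76628697041523}}{7227}$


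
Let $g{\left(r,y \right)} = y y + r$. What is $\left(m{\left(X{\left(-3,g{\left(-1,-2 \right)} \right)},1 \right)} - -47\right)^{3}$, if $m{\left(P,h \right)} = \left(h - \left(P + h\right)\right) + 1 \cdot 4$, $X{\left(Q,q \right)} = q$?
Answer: $110592$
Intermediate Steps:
$g{\left(r,y \right)} = r + y^{2}$ ($g{\left(r,y \right)} = y^{2} + r = r + y^{2}$)
$m{\left(P,h \right)} = 4 - P$ ($m{\left(P,h \right)} = \left(h - \left(P + h\right)\right) + 4 = - P + 4 = 4 - P$)
$\left(m{\left(X{\left(-3,g{\left(-1,-2 \right)} \right)},1 \right)} - -47\right)^{3} = \left(\left(4 - \left(-1 + \left(-2\right)^{2}\right)\right) - -47\right)^{3} = \left(\left(4 - \left(-1 + 4\right)\right) + 47\right)^{3} = \left(\left(4 - 3\right) + 47\right)^{3} = \left(1 + 47\right)^{3} = 48^{3} = 110592$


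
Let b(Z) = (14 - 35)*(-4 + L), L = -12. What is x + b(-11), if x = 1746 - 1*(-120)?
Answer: 2202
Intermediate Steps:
b(Z) = 336 (b(Z) = (14 - 35)*(-4 - 12) = -21*(-16) = 336)
x = 1866 (x = 1746 + 120 = 1866)
x + b(-11) = 1866 + 336 = 2202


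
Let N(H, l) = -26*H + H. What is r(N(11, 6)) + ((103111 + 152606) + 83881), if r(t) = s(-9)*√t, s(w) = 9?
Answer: 339598 + 45*I*√11 ≈ 3.396e+5 + 149.25*I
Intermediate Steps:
N(H, l) = -25*H
r(t) = 9*√t
r(N(11, 6)) + ((103111 + 152606) + 83881) = 9*√(-25*11) + ((103111 + 152606) + 83881) = 9*√(-275) + (255717 + 83881) = 9*(5*I*√11) + 339598 = 45*I*√11 + 339598 = 339598 + 45*I*√11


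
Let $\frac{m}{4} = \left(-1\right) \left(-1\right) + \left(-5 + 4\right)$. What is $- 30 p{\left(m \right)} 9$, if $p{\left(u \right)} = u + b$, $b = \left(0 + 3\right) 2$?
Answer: $-1620$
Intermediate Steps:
$m = 0$ ($m = 4 \left(\left(-1\right) \left(-1\right) + \left(-5 + 4\right)\right) = 4 \left(1 - 1\right) = 4 \cdot 0 = 0$)
$b = 6$ ($b = 3 \cdot 2 = 6$)
$p{\left(u \right)} = 6 + u$ ($p{\left(u \right)} = u + 6 = 6 + u$)
$- 30 p{\left(m \right)} 9 = - 30 \left(6 + 0\right) 9 = \left(-30\right) 6 \cdot 9 = \left(-180\right) 9 = -1620$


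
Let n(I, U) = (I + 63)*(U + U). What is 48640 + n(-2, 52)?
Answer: 54984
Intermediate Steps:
n(I, U) = 2*U*(63 + I) (n(I, U) = (63 + I)*(2*U) = 2*U*(63 + I))
48640 + n(-2, 52) = 48640 + 2*52*(63 - 2) = 48640 + 2*52*61 = 48640 + 6344 = 54984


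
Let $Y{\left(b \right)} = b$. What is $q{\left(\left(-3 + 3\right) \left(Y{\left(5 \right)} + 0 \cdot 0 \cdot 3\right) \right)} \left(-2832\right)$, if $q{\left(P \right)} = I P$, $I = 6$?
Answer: $0$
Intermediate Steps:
$q{\left(P \right)} = 6 P$
$q{\left(\left(-3 + 3\right) \left(Y{\left(5 \right)} + 0 \cdot 0 \cdot 3\right) \right)} \left(-2832\right) = 6 \left(-3 + 3\right) \left(5 + 0 \cdot 0 \cdot 3\right) \left(-2832\right) = 6 \cdot 0 \left(5 + 0 \cdot 3\right) \left(-2832\right) = 6 \cdot 0 \left(5 + 0\right) \left(-2832\right) = 6 \cdot 0 \cdot 5 \left(-2832\right) = 6 \cdot 0 \left(-2832\right) = 0 \left(-2832\right) = 0$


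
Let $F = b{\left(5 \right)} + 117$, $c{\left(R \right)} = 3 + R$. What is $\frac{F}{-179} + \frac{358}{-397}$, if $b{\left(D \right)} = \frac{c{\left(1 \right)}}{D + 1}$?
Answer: $- \frac{332387}{213189} \approx -1.5591$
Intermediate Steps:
$b{\left(D \right)} = \frac{4}{1 + D}$ ($b{\left(D \right)} = \frac{3 + 1}{D + 1} = \frac{4}{1 + D}$)
$F = \frac{353}{3}$ ($F = \frac{4}{1 + 5} + 117 = \frac{4}{6} + 117 = 4 \cdot \frac{1}{6} + 117 = \frac{2}{3} + 117 = \frac{353}{3} \approx 117.67$)
$\frac{F}{-179} + \frac{358}{-397} = \frac{353}{3 \left(-179\right)} + \frac{358}{-397} = \frac{353}{3} \left(- \frac{1}{179}\right) + 358 \left(- \frac{1}{397}\right) = - \frac{353}{537} - \frac{358}{397} = - \frac{332387}{213189}$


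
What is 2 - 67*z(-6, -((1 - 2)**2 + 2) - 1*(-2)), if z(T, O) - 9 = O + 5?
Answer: -869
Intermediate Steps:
z(T, O) = 14 + O (z(T, O) = 9 + (O + 5) = 9 + (5 + O) = 14 + O)
2 - 67*z(-6, -((1 - 2)**2 + 2) - 1*(-2)) = 2 - 67*(14 + (-((1 - 2)**2 + 2) - 1*(-2))) = 2 - 67*(14 + (-((-1)**2 + 2) + 2)) = 2 - 67*(14 + (-(1 + 2) + 2)) = 2 - 67*(14 + (-1*3 + 2)) = 2 - 67*(14 + (-3 + 2)) = 2 - 67*(14 - 1) = 2 - 67*13 = 2 - 871 = -869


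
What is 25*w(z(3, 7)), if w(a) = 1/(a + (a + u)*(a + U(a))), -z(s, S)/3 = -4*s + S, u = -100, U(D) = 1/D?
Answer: -75/3797 ≈ -0.019752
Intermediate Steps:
z(s, S) = -3*S + 12*s (z(s, S) = -3*(-4*s + S) = -3*(S - 4*s) = -3*S + 12*s)
w(a) = 1/(a + (-100 + a)*(a + 1/a)) (w(a) = 1/(a + (a - 100)*(a + 1/a)) = 1/(a + (-100 + a)*(a + 1/a)))
25*w(z(3, 7)) = 25*((-3*7 + 12*3)/(-100 + (-3*7 + 12*3)*(1 + (-3*7 + 12*3)² - 99*(-3*7 + 12*3)))) = 25*((-21 + 36)/(-100 + (-21 + 36)*(1 + (-21 + 36)² - 99*(-21 + 36)))) = 25*(15/(-100 + 15*(1 + 15² - 99*15))) = 25*(15/(-100 + 15*(1 + 225 - 1485))) = 25*(15/(-100 + 15*(-1259))) = 25*(15/(-100 - 18885)) = 25*(15/(-18985)) = 25*(15*(-1/18985)) = 25*(-3/3797) = -75/3797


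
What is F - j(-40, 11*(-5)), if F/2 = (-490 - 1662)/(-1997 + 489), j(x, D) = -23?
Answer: 9747/377 ≈ 25.854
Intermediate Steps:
F = 1076/377 (F = 2*((-490 - 1662)/(-1997 + 489)) = 2*(-2152/(-1508)) = 2*(-2152*(-1/1508)) = 2*(538/377) = 1076/377 ≈ 2.8541)
F - j(-40, 11*(-5)) = 1076/377 - 1*(-23) = 1076/377 + 23 = 9747/377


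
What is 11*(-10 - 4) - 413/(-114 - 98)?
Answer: -32235/212 ≈ -152.05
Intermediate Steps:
11*(-10 - 4) - 413/(-114 - 98) = 11*(-14) - 413/(-212) = -154 - 413*(-1/212) = -154 + 413/212 = -32235/212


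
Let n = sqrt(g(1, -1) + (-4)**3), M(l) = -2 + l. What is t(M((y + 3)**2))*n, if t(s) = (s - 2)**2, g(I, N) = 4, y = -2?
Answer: 18*I*sqrt(15) ≈ 69.714*I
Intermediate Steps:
t(s) = (-2 + s)**2
n = 2*I*sqrt(15) (n = sqrt(4 + (-4)**3) = sqrt(4 - 64) = sqrt(-60) = 2*I*sqrt(15) ≈ 7.746*I)
t(M((y + 3)**2))*n = (-2 + (-2 + (-2 + 3)**2))**2*(2*I*sqrt(15)) = (-2 + (-2 + 1**2))**2*(2*I*sqrt(15)) = (-2 + (-2 + 1))**2*(2*I*sqrt(15)) = (-2 - 1)**2*(2*I*sqrt(15)) = (-3)**2*(2*I*sqrt(15)) = 9*(2*I*sqrt(15)) = 18*I*sqrt(15)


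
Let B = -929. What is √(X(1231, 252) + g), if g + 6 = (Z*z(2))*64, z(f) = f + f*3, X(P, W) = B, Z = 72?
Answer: √35929 ≈ 189.55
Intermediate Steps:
X(P, W) = -929
z(f) = 4*f (z(f) = f + 3*f = 4*f)
g = 36858 (g = -6 + (72*(4*2))*64 = -6 + (72*8)*64 = -6 + 576*64 = -6 + 36864 = 36858)
√(X(1231, 252) + g) = √(-929 + 36858) = √35929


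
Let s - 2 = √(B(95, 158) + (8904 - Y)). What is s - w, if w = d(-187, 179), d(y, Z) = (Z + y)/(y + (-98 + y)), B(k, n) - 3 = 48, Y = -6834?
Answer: 117/59 + √15789 ≈ 127.64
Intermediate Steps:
B(k, n) = 51 (B(k, n) = 3 + 48 = 51)
d(y, Z) = (Z + y)/(-98 + 2*y)
w = 1/59 (w = (179 - 187)/(2*(-49 - 187)) = (½)*(-8)/(-236) = (½)*(-1/236)*(-8) = 1/59 ≈ 0.016949)
s = 2 + √15789 (s = 2 + √(51 + (8904 - 1*(-6834))) = 2 + √(51 + (8904 + 6834)) = 2 + √(51 + 15738) = 2 + √15789 ≈ 127.65)
s - w = (2 + √15789) - 1*1/59 = (2 + √15789) - 1/59 = 117/59 + √15789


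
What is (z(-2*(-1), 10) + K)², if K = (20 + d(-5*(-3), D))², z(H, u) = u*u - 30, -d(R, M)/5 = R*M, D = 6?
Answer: 34213900900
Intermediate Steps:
d(R, M) = -5*M*R (d(R, M) = -5*R*M = -5*M*R)
z(H, u) = -30 + u² (z(H, u) = u² - 30 = -30 + u²)
K = 184900 (K = (20 - 5*6*(-5*(-3)))² = (20 - 5*6*15)² = (20 - 450)² = (-430)² = 184900)
(z(-2*(-1), 10) + K)² = ((-30 + 10²) + 184900)² = ((-30 + 100) + 184900)² = (70 + 184900)² = 184970² = 34213900900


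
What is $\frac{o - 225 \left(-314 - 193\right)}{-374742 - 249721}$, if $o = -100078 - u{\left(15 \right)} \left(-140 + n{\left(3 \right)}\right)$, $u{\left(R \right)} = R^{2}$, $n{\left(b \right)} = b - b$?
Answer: $- \frac{45497}{624463} \approx -0.072858$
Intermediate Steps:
$n{\left(b \right)} = 0$
$o = -68578$ ($o = -100078 - 15^{2} \left(-140 + 0\right) = -100078 - 225 \left(-140\right) = -100078 - -31500 = -100078 + 31500 = -68578$)
$\frac{o - 225 \left(-314 - 193\right)}{-374742 - 249721} = \frac{-68578 - 225 \left(-314 - 193\right)}{-374742 - 249721} = \frac{-68578 - -114075}{-624463} = \left(-68578 + 114075\right) \left(- \frac{1}{624463}\right) = 45497 \left(- \frac{1}{624463}\right) = - \frac{45497}{624463}$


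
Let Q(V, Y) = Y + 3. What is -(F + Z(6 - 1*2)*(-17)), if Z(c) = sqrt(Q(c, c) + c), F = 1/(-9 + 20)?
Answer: -1/11 + 17*sqrt(11) ≈ 56.292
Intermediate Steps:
Q(V, Y) = 3 + Y
F = 1/11 ≈ 0.090909
Z(c) = sqrt(3 + 2*c) (Z(c) = sqrt((3 + c) + c) = sqrt(3 + 2*c))
-(F + Z(6 - 1*2)*(-17)) = -(1/11 + sqrt(3 + 2*(6 - 1*2))*(-17)) = -(1/11 + sqrt(3 + 2*(6 - 2))*(-17)) = -(1/11 + sqrt(3 + 2*4)*(-17)) = -(1/11 + sqrt(3 + 8)*(-17)) = -(1/11 + sqrt(11)*(-17)) = -(1/11 - 17*sqrt(11)) = -1/11 + 17*sqrt(11)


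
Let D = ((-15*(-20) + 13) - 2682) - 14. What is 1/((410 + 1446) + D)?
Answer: -1/527 ≈ -0.0018975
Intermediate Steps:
D = -2383 (D = ((300 + 13) - 2682) - 14 = (313 - 2682) - 14 = -2369 - 14 = -2383)
1/((410 + 1446) + D) = 1/((410 + 1446) - 2383) = 1/(1856 - 2383) = 1/(-527) = -1/527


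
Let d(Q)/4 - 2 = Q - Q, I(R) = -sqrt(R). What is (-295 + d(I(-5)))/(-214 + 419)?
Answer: -7/5 ≈ -1.4000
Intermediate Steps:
d(Q) = 8 (d(Q) = 8 + 4*(Q - Q) = 8 + 4*0 = 8 + 0 = 8)
(-295 + d(I(-5)))/(-214 + 419) = (-295 + 8)/(-214 + 419) = -287/205 = -287*1/205 = -7/5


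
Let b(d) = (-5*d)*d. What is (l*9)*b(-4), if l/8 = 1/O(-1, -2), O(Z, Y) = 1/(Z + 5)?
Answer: -23040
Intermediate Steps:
O(Z, Y) = 1/(5 + Z)
b(d) = -5*d²
l = 32 (l = 8/(1/(5 - 1)) = 8/(1/4) = 8/(¼) = 8*4 = 32)
(l*9)*b(-4) = (32*9)*(-5*(-4)²) = 288*(-5*16) = 288*(-80) = -23040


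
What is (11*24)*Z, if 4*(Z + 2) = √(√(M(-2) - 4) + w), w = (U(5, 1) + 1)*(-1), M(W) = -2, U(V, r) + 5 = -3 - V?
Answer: -528 + 66*√(12 + I*√6) ≈ -298.19 + 23.215*I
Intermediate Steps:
U(V, r) = -8 - V (U(V, r) = -5 + (-3 - V) = -8 - V)
w = 12 (w = ((-8 - 1*5) + 1)*(-1) = ((-8 - 5) + 1)*(-1) = (-13 + 1)*(-1) = -12*(-1) = 12)
Z = -2 + √(12 + I*√6)/4 (Z = -2 + √(√(-2 - 4) + 12)/4 = -2 + √(√(-6) + 12)/4 = -2 + √(I*√6 + 12)/4 = -2 + √(12 + I*√6)/4 ≈ -1.1295 + 0.087936*I)
(11*24)*Z = (11*24)*(-2 + √(12 + I*√6)/4) = 264*(-2 + √(12 + I*√6)/4) = -528 + 66*√(12 + I*√6)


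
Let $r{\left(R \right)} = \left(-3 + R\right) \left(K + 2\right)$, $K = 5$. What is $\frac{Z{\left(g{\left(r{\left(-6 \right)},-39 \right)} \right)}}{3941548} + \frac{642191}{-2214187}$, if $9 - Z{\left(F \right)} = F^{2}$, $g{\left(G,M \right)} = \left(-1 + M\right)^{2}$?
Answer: $- \frac{35805787965}{38110586644} \approx -0.93952$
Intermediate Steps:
$r{\left(R \right)} = -21 + 7 R$ ($r{\left(R \right)} = \left(-3 + R\right) \left(5 + 2\right) = \left(-3 + R\right) 7 = -21 + 7 R$)
$Z{\left(F \right)} = 9 - F^{2}$
$\frac{Z{\left(g{\left(r{\left(-6 \right)},-39 \right)} \right)}}{3941548} + \frac{642191}{-2214187} = \frac{9 - \left(\left(-1 - 39\right)^{2}\right)^{2}}{3941548} + \frac{642191}{-2214187} = \left(9 - \left(\left(-40\right)^{2}\right)^{2}\right) \frac{1}{3941548} + 642191 \left(- \frac{1}{2214187}\right) = \left(9 - 1600^{2}\right) \frac{1}{3941548} - \frac{642191}{2214187} = \left(9 - 2560000\right) \frac{1}{3941548} - \frac{642191}{2214187} = \left(-2559991\right) \frac{1}{3941548} - \frac{642191}{2214187} = - \frac{11179}{17212} - \frac{642191}{2214187} = - \frac{35805787965}{38110586644}$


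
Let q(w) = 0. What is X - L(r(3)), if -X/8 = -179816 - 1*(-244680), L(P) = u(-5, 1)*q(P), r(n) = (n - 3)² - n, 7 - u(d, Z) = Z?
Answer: -518912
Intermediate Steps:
u(d, Z) = 7 - Z
r(n) = (-3 + n)² - n
L(P) = 0 (L(P) = (7 - 1*1)*0 = (7 - 1)*0 = 6*0 = 0)
X = -518912 (X = -8*(-179816 - 1*(-244680)) = -8*(-179816 + 244680) = -8*64864 = -518912)
X - L(r(3)) = -518912 - 1*0 = -518912 + 0 = -518912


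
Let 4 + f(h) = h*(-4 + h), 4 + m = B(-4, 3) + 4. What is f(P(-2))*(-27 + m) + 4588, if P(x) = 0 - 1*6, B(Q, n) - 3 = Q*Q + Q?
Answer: 3916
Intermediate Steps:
B(Q, n) = 3 + Q + Q² (B(Q, n) = 3 + (Q*Q + Q) = 3 + (Q² + Q) = 3 + (Q + Q²) = 3 + Q + Q²)
P(x) = -6 (P(x) = 0 - 6 = -6)
m = 15 (m = -4 + ((3 - 4 + (-4)²) + 4) = -4 + ((3 - 4 + 16) + 4) = -4 + (15 + 4) = -4 + 19 = 15)
f(h) = -4 + h*(-4 + h)
f(P(-2))*(-27 + m) + 4588 = (-4 + (-6)² - 4*(-6))*(-27 + 15) + 4588 = (-4 + 36 + 24)*(-12) + 4588 = 56*(-12) + 4588 = -672 + 4588 = 3916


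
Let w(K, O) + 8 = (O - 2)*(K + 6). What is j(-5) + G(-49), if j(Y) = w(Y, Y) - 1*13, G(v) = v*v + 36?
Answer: 2409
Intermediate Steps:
w(K, O) = -8 + (-2 + O)*(6 + K) (w(K, O) = -8 + (O - 2)*(K + 6) = -8 + (-2 + O)*(6 + K))
G(v) = 36 + v² (G(v) = v² + 36 = 36 + v²)
j(Y) = -33 + Y² + 4*Y (j(Y) = (-20 - 2*Y + 6*Y + Y*Y) - 1*13 = (-20 - 2*Y + 6*Y + Y²) - 13 = (-20 + Y² + 4*Y) - 13 = -33 + Y² + 4*Y)
j(-5) + G(-49) = (-33 + (-5)² + 4*(-5)) + (36 + (-49)²) = (-33 + 25 - 20) + (36 + 2401) = -28 + 2437 = 2409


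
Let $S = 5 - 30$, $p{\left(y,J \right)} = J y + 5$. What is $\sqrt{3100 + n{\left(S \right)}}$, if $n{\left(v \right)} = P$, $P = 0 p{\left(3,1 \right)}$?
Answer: $10 \sqrt{31} \approx 55.678$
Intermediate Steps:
$p{\left(y,J \right)} = 5 + J y$
$S = -25$ ($S = 5 - 30 = -25$)
$P = 0$ ($P = 0 \left(5 + 1 \cdot 3\right) = 0 \left(5 + 3\right) = 0 \cdot 8 = 0$)
$n{\left(v \right)} = 0$
$\sqrt{3100 + n{\left(S \right)}} = \sqrt{3100 + 0} = \sqrt{3100} = 10 \sqrt{31}$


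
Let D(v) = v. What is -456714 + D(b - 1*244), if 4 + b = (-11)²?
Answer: -456841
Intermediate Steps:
b = 117 (b = -4 + (-11)² = -4 + 121 = 117)
-456714 + D(b - 1*244) = -456714 + (117 - 1*244) = -456714 + (117 - 244) = -456714 - 127 = -456841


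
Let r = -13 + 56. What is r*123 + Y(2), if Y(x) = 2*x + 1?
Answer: 5294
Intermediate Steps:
Y(x) = 1 + 2*x
r = 43
r*123 + Y(2) = 43*123 + (1 + 2*2) = 5289 + (1 + 4) = 5289 + 5 = 5294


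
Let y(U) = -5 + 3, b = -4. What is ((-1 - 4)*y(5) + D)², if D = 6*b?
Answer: 196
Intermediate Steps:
y(U) = -2
D = -24 (D = 6*(-4) = -24)
((-1 - 4)*y(5) + D)² = ((-1 - 4)*(-2) - 24)² = (-5*(-2) - 24)² = (10 - 24)² = (-14)² = 196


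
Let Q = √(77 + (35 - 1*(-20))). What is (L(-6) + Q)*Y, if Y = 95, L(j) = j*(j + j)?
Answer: 6840 + 190*√33 ≈ 7931.5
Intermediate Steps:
L(j) = 2*j² (L(j) = j*(2*j) = 2*j²)
Q = 2*√33 (Q = √(77 + (35 + 20)) = √(77 + 55) = √132 = 2*√33 ≈ 11.489)
(L(-6) + Q)*Y = (2*(-6)² + 2*√33)*95 = (2*36 + 2*√33)*95 = (72 + 2*√33)*95 = 6840 + 190*√33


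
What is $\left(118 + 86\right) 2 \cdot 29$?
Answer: $11832$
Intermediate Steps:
$\left(118 + 86\right) 2 \cdot 29 = 204 \cdot 58 = 11832$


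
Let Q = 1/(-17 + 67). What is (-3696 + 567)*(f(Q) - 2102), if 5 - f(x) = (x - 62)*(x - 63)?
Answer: 46938914379/2500 ≈ 1.8776e+7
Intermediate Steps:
Q = 1/50 ≈ 0.020000
f(x) = 5 - (-63 + x)*(-62 + x) (f(x) = 5 - (x - 62)*(x - 63) = 5 - (-62 + x)*(-63 + x) = 5 - (-63 + x)*(-62 + x))
(-3696 + 567)*(f(Q) - 2102) = (-3696 + 567)*((-3901 - (1/50)² + 125*(1/50)) - 2102) = -3129*((-3901 - 1*1/2500 + 5/2) - 2102) = -3129*((-3901 - 1/2500 + 5/2) - 2102) = -3129*(-9746251/2500 - 2102) = -3129*(-15001251/2500) = 46938914379/2500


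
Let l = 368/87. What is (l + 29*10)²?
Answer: 655257604/7569 ≈ 86571.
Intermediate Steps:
l = 368/87 (l = 368*(1/87) = 368/87 ≈ 4.2299)
(l + 29*10)² = (368/87 + 29*10)² = (368/87 + 290)² = (25598/87)² = 655257604/7569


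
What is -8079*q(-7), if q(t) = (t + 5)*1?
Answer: 16158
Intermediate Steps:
q(t) = 5 + t (q(t) = (5 + t)*1 = 5 + t)
-8079*q(-7) = -8079*(5 - 7) = -8079*(-2) = 16158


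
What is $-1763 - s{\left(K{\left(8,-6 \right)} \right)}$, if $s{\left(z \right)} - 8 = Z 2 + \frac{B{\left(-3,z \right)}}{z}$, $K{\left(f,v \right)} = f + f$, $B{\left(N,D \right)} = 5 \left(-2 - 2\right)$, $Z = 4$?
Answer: $- \frac{7111}{4} \approx -1777.8$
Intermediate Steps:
$B{\left(N,D \right)} = -20$ ($B{\left(N,D \right)} = 5 \left(-2 - 2\right) = 5 \left(-4\right) = -20$)
$K{\left(f,v \right)} = 2 f$
$s{\left(z \right)} = 16 - \frac{20}{z}$ ($s{\left(z \right)} = 8 + \left(4 \cdot 2 - \frac{20}{z}\right) = 8 + \left(8 - \frac{20}{z}\right) = 16 - \frac{20}{z}$)
$-1763 - s{\left(K{\left(8,-6 \right)} \right)} = -1763 - \left(16 - \frac{20}{2 \cdot 8}\right) = -1763 - \left(16 - \frac{20}{16}\right) = -1763 - \left(16 - \frac{5}{4}\right) = -1763 - \frac{59}{4} = - \frac{7111}{4}$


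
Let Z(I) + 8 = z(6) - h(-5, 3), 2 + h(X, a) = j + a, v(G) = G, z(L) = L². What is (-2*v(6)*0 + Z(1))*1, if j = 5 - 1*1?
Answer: 23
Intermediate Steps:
j = 4 (j = 5 - 1 = 4)
h(X, a) = 2 + a (h(X, a) = -2 + (4 + a) = 2 + a)
Z(I) = 23 (Z(I) = -8 + (6² - (2 + 3)) = -8 + (36 - 1*5) = -8 + (36 - 5) = -8 + 31 = 23)
(-2*v(6)*0 + Z(1))*1 = (-2*6*0 + 23)*1 = (-12*0 + 23)*1 = (0 + 23)*1 = 23*1 = 23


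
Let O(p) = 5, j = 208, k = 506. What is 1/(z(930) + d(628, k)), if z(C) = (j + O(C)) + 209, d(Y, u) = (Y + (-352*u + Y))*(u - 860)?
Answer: 1/62607446 ≈ 1.5973e-8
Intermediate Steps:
d(Y, u) = (-860 + u)*(-352*u + 2*Y) (d(Y, u) = (Y + (Y - 352*u))*(-860 + u) = (-352*u + 2*Y)*(-860 + u) = (-860 + u)*(-352*u + 2*Y))
z(C) = 422 (z(C) = (208 + 5) + 209 = 213 + 209 = 422)
1/(z(930) + d(628, k)) = 1/(422 + (-1720*628 - 352*506**2 + 302720*506 + 2*628*506)) = 1/(422 + (-1080160 - 352*256036 + 153176320 + 635536)) = 1/(422 + (-1080160 - 90124672 + 153176320 + 635536)) = 1/(422 + 62607024) = 1/62607446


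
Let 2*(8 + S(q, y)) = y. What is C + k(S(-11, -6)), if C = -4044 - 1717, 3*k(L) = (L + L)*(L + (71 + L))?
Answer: -18361/3 ≈ -6120.3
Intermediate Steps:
S(q, y) = -8 + y/2
k(L) = 2*L*(71 + 2*L)/3 (k(L) = ((L + L)*(L + (71 + L)))/3 = ((2*L)*(71 + 2*L))/3 = (2*L*(71 + 2*L))/3 = 2*L*(71 + 2*L)/3)
C = -5761
C + k(S(-11, -6)) = -5761 + 2*(-8 + (1/2)*(-6))*(71 + 2*(-8 + (1/2)*(-6)))/3 = -5761 + 2*(-8 - 3)*(71 + 2*(-8 - 3))/3 = -5761 + (2/3)*(-11)*(71 + 2*(-11)) = -5761 + (2/3)*(-11)*(71 - 22) = -5761 + (2/3)*(-11)*49 = -5761 - 1078/3 = -18361/3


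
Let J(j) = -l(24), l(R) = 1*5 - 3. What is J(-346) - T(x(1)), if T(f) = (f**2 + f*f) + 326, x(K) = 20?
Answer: -1128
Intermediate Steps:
l(R) = 2 (l(R) = 5 - 3 = 2)
J(j) = -2 (J(j) = -1*2 = -2)
T(f) = 326 + 2*f**2 (T(f) = (f**2 + f**2) + 326 = 2*f**2 + 326 = 326 + 2*f**2)
J(-346) - T(x(1)) = -2 - (326 + 2*20**2) = -2 - (326 + 2*400) = -2 - (326 + 800) = -2 - 1*1126 = -2 - 1126 = -1128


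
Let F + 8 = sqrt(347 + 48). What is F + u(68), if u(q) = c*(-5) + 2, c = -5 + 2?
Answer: 9 + sqrt(395) ≈ 28.875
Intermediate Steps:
c = -3
u(q) = 17 (u(q) = -3*(-5) + 2 = 15 + 2 = 17)
F = -8 + sqrt(395) (F = -8 + sqrt(347 + 48) = -8 + sqrt(395) ≈ 11.875)
F + u(68) = (-8 + sqrt(395)) + 17 = 9 + sqrt(395)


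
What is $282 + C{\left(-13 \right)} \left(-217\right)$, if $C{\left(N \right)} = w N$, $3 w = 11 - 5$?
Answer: $5924$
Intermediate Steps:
$w = 2$ ($w = \frac{11 - 5}{3} = \frac{1}{3} \cdot 6 = 2$)
$C{\left(N \right)} = 2 N$
$282 + C{\left(-13 \right)} \left(-217\right) = 282 + 2 \left(-13\right) \left(-217\right) = 282 - -5642 = 282 + 5642 = 5924$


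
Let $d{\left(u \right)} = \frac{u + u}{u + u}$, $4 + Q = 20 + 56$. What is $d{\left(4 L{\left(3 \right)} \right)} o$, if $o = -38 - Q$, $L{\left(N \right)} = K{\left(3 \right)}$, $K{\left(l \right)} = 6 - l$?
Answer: $-110$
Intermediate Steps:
$Q = 72$ ($Q = -4 + \left(20 + 56\right) = -4 + 76 = 72$)
$L{\left(N \right)} = 3$ ($L{\left(N \right)} = 6 - 3 = 3$)
$o = -110$ ($o = -38 - 72 = -110$)
$d{\left(u \right)} = 1$ ($d{\left(u \right)} = \frac{2 u}{2 u} = 2 u \frac{1}{2 u} = 1$)
$d{\left(4 L{\left(3 \right)} \right)} o = 1 \left(-110\right) = -110$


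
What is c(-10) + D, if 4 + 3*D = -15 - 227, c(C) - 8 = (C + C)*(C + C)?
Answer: 326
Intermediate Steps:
c(C) = 8 + 4*C² (c(C) = 8 + (C + C)*(C + C) = 8 + (2*C)*(2*C) = 8 + 4*C²)
D = -82 (D = -4/3 + (-15 - 227)/3 = -4/3 + (⅓)*(-242) = -4/3 - 242/3 = -82)
c(-10) + D = (8 + 4*(-10)²) - 82 = (8 + 4*100) - 82 = (8 + 400) - 82 = 408 - 82 = 326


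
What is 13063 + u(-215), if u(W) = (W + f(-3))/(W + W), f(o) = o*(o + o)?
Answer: 5617287/430 ≈ 13063.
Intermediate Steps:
f(o) = 2*o² (f(o) = o*(2*o) = 2*o²)
u(W) = (18 + W)/(2*W) (u(W) = (W + 2*(-3)²)/(W + W) = (W + 2*9)/((2*W)) = (W + 18)*(1/(2*W)) = (18 + W)*(1/(2*W)) = (18 + W)/(2*W))
13063 + u(-215) = 13063 + (½)*(18 - 215)/(-215) = 13063 + (½)*(-1/215)*(-197) = 13063 + 197/430 = 5617287/430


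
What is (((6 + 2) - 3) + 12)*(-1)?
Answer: -17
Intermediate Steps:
(((6 + 2) - 3) + 12)*(-1) = ((8 - 3) + 12)*(-1) = (5 + 12)*(-1) = 17*(-1) = -17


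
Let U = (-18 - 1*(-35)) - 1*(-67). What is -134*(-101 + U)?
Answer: 2278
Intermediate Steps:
U = 84 (U = (-18 + 35) + 67 = 17 + 67 = 84)
-134*(-101 + U) = -134*(-101 + 84) = -134*(-17) = 2278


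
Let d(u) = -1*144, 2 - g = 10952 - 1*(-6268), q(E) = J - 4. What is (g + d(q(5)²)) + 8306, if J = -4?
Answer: -9056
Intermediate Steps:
q(E) = -8 (q(E) = -4 - 4 = -8)
g = -17218 (g = 2 - (10952 - 1*(-6268)) = 2 - (10952 + 6268) = 2 - 1*17220 = 2 - 17220 = -17218)
d(u) = -144
(g + d(q(5)²)) + 8306 = (-17218 - 144) + 8306 = -17362 + 8306 = -9056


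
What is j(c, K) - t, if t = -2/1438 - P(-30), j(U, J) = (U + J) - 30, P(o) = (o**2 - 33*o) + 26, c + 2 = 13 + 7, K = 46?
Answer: 1402051/719 ≈ 1950.0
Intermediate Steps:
c = 18 (c = -2 + (13 + 7) = -2 + 20 = 18)
P(o) = 26 + o**2 - 33*o
j(U, J) = -30 + J + U (j(U, J) = (J + U) - 30 = -30 + J + U)
t = -1377605/719 (t = -2/1438 - (26 + (-30)**2 - 33*(-30)) = -2*1/1438 - (26 + 900 + 990) = -1/719 - 1*1916 = -1/719 - 1916 = -1377605/719 ≈ -1916.0)
j(c, K) - t = (-30 + 46 + 18) - 1*(-1377605/719) = 34 + 1377605/719 = 1402051/719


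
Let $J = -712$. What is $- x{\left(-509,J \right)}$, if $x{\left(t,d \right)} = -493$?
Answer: $493$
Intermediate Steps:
$- x{\left(-509,J \right)} = \left(-1\right) \left(-493\right) = 493$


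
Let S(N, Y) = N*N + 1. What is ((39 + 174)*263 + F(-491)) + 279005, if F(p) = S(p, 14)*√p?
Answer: 335024 + 241082*I*√491 ≈ 3.3502e+5 + 5.342e+6*I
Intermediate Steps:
S(N, Y) = 1 + N² (S(N, Y) = N² + 1 = 1 + N²)
F(p) = √p*(1 + p²) (F(p) = (1 + p²)*√p = √p*(1 + p²))
((39 + 174)*263 + F(-491)) + 279005 = ((39 + 174)*263 + √(-491)*(1 + (-491)²)) + 279005 = (213*263 + (I*√491)*(1 + 241081)) + 279005 = (56019 + (I*√491)*241082) + 279005 = (56019 + 241082*I*√491) + 279005 = 335024 + 241082*I*√491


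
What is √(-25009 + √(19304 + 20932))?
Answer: √(-25009 + 2*√10059) ≈ 157.51*I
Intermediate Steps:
√(-25009 + √(19304 + 20932)) = √(-25009 + √40236) = √(-25009 + 2*√10059)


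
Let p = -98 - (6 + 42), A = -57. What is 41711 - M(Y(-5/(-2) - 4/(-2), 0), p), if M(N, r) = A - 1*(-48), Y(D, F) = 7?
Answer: 41720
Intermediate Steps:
p = -146 (p = -98 - 1*48 = -98 - 48 = -146)
M(N, r) = -9 (M(N, r) = -57 - 1*(-48) = -57 + 48 = -9)
41711 - M(Y(-5/(-2) - 4/(-2), 0), p) = 41711 - 1*(-9) = 41711 + 9 = 41720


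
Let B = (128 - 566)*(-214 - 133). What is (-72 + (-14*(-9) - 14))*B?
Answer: 6079440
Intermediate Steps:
B = 151986 (B = -438*(-347) = 151986)
(-72 + (-14*(-9) - 14))*B = (-72 + (-14*(-9) - 14))*151986 = (-72 + (126 - 14))*151986 = (-72 + 112)*151986 = 40*151986 = 6079440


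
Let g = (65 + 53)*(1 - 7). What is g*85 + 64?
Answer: -60116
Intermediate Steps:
g = -708 (g = 118*(-6) = -708)
g*85 + 64 = -708*85 + 64 = -60180 + 64 = -60116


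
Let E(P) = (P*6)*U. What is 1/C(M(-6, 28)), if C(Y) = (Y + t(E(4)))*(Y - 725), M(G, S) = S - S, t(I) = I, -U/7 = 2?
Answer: 1/243600 ≈ 4.1051e-6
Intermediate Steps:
U = -14 (U = -7*2 = -14)
E(P) = -84*P (E(P) = (P*6)*(-14) = (6*P)*(-14) = -84*P)
M(G, S) = 0
C(Y) = (-725 + Y)*(-336 + Y) (C(Y) = (Y - 84*4)*(Y - 725) = (Y - 336)*(-725 + Y) = (-336 + Y)*(-725 + Y) = (-725 + Y)*(-336 + Y))
1/C(M(-6, 28)) = 1/(243600 + 0**2 - 1061*0) = 1/(243600 + 0 + 0) = 1/243600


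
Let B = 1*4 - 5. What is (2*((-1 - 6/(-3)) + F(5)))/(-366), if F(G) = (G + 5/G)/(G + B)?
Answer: -5/366 ≈ -0.013661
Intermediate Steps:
B = -1 (B = 4 - 5 = -1)
F(G) = (G + 5/G)/(-1 + G) (F(G) = (G + 5/G)/(G - 1) = (G + 5/G)/(-1 + G))
(2*((-1 - 6/(-3)) + F(5)))/(-366) = (2*((-1 - 6/(-3)) + (5 + 5²)/(5*(-1 + 5))))/(-366) = (2*((-1 - 6*(-⅓)) + (⅕)*(5 + 25)/4))*(-1/366) = (2*((-1 + 2) + (⅕)*(¼)*30))*(-1/366) = (2*(1 + 3/2))*(-1/366) = (2*(5/2))*(-1/366) = 5*(-1/366) = -5/366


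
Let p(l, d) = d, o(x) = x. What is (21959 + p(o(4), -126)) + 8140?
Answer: 29973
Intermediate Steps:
(21959 + p(o(4), -126)) + 8140 = (21959 - 126) + 8140 = 21833 + 8140 = 29973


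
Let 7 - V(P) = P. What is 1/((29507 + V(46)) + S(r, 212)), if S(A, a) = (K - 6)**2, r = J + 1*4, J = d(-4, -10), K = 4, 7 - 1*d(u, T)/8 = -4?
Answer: 1/29472 ≈ 3.3931e-5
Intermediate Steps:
d(u, T) = 88 (d(u, T) = 56 - 8*(-4) = 56 + 32 = 88)
V(P) = 7 - P
J = 88
r = 92 (r = 88 + 1*4 = 88 + 4 = 92)
S(A, a) = 4 (S(A, a) = (4 - 6)**2 = (-2)**2 = 4)
1/((29507 + V(46)) + S(r, 212)) = 1/((29507 + (7 - 1*46)) + 4) = 1/((29507 + (7 - 46)) + 4) = 1/((29507 - 39) + 4) = 1/(29468 + 4) = 1/29472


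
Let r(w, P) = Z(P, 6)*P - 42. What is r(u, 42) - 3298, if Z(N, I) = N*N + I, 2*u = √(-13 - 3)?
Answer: 71000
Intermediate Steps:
u = 2*I (u = √(-13 - 3)/2 = √(-16)/2 = (4*I)/2 = 2*I ≈ 2.0*I)
Z(N, I) = I + N² (Z(N, I) = N² + I = I + N²)
r(w, P) = -42 + P*(6 + P²) (r(w, P) = (6 + P²)*P - 42 = P*(6 + P²) - 42 = -42 + P*(6 + P²))
r(u, 42) - 3298 = (-42 + 42*(6 + 42²)) - 3298 = (-42 + 42*(6 + 1764)) - 3298 = (-42 + 42*1770) - 3298 = (-42 + 74340) - 3298 = 74298 - 3298 = 71000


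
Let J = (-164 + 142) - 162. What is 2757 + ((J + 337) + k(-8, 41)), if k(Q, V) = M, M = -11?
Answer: 2899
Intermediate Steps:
k(Q, V) = -11
J = -184 (J = -22 - 162 = -184)
2757 + ((J + 337) + k(-8, 41)) = 2757 + ((-184 + 337) - 11) = 2757 + (153 - 11) = 2757 + 142 = 2899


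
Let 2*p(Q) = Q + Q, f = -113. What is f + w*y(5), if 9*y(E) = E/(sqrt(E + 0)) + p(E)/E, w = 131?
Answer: -886/9 + 131*sqrt(5)/9 ≈ -65.897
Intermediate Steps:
p(Q) = Q (p(Q) = (Q + Q)/2 = (2*Q)/2 = Q)
y(E) = 1/9 + sqrt(E)/9 (y(E) = (E/(sqrt(E + 0)) + E/E)/9 = (E/(sqrt(E)) + 1)/9 = (E/sqrt(E) + 1)/9 = (sqrt(E) + 1)/9 = (1 + sqrt(E))/9 = 1/9 + sqrt(E)/9)
f + w*y(5) = -113 + 131*((1/9)*(5 + 5**(3/2))/5) = -113 + 131*((1/9)*(1/5)*(5 + 5*sqrt(5))) = -113 + 131*(1/9 + sqrt(5)/9) = -113 + (131/9 + 131*sqrt(5)/9) = -886/9 + 131*sqrt(5)/9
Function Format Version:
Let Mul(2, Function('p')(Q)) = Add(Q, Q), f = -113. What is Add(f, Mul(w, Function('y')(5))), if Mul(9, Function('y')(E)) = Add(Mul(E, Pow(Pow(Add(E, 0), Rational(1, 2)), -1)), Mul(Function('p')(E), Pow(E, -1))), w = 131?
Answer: Add(Rational(-886, 9), Mul(Rational(131, 9), Pow(5, Rational(1, 2)))) ≈ -65.897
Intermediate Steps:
Function('p')(Q) = Q (Function('p')(Q) = Mul(Rational(1, 2), Add(Q, Q)) = Mul(Rational(1, 2), Mul(2, Q)) = Q)
Function('y')(E) = Add(Rational(1, 9), Mul(Rational(1, 9), Pow(E, Rational(1, 2)))) (Function('y')(E) = Mul(Rational(1, 9), Add(Mul(E, Pow(Pow(Add(E, 0), Rational(1, 2)), -1)), Mul(E, Pow(E, -1)))) = Mul(Rational(1, 9), Add(Mul(E, Pow(Pow(E, Rational(1, 2)), -1)), 1)) = Mul(Rational(1, 9), Add(Mul(E, Pow(E, Rational(-1, 2))), 1)) = Mul(Rational(1, 9), Add(Pow(E, Rational(1, 2)), 1)) = Mul(Rational(1, 9), Add(1, Pow(E, Rational(1, 2)))) = Add(Rational(1, 9), Mul(Rational(1, 9), Pow(E, Rational(1, 2)))))
Add(f, Mul(w, Function('y')(5))) = Add(-113, Mul(131, Mul(Rational(1, 9), Pow(5, -1), Add(5, Pow(5, Rational(3, 2)))))) = Add(-113, Mul(131, Mul(Rational(1, 9), Rational(1, 5), Add(5, Mul(5, Pow(5, Rational(1, 2))))))) = Add(-113, Mul(131, Add(Rational(1, 9), Mul(Rational(1, 9), Pow(5, Rational(1, 2)))))) = Add(-113, Add(Rational(131, 9), Mul(Rational(131, 9), Pow(5, Rational(1, 2))))) = Add(Rational(-886, 9), Mul(Rational(131, 9), Pow(5, Rational(1, 2))))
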